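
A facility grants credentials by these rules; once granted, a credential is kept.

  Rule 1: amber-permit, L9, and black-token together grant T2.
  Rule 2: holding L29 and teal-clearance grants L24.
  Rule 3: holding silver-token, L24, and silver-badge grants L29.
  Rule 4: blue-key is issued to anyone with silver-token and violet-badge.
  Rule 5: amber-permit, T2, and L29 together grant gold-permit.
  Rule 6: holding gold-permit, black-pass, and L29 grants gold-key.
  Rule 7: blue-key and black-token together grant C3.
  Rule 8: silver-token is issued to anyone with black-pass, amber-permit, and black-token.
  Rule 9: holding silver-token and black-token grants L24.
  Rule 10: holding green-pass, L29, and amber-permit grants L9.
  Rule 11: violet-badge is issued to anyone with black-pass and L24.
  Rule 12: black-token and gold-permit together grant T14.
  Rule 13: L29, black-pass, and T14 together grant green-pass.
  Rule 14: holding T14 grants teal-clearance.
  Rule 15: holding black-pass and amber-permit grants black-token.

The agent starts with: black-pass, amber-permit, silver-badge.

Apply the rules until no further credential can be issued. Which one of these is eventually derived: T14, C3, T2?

Holding black-pass and amber-permit grants black-token (Rule 15).
Holding black-pass, amber-permit, and black-token grants silver-token (Rule 8).
Holding silver-token and black-token grants L24 (Rule 9).
Holding black-pass and L24 grants violet-badge (Rule 11).
Holding silver-token and violet-badge grants blue-key (Rule 4).
Holding blue-key and black-token grants C3 (Rule 7).
T2 would need amber-permit, L9, and black-token (Rule 1), but L9 is never granted. T14 would need black-token and gold-permit (Rule 12), but gold-permit is never granted.

C3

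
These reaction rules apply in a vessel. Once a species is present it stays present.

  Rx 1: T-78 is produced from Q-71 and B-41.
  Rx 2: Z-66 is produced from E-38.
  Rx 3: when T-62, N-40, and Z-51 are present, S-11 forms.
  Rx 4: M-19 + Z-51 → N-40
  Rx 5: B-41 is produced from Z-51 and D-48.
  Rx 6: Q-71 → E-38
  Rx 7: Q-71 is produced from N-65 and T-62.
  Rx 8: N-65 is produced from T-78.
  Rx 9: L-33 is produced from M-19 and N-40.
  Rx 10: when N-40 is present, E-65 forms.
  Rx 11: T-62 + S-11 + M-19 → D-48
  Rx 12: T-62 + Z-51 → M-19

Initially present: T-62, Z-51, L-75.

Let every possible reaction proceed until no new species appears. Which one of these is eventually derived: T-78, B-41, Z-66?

B-41

T-62 and Z-51 present → M-19 forms (Rx 12).
M-19 and Z-51 present → N-40 forms (Rx 4).
T-62, N-40, and Z-51 present → S-11 forms (Rx 3).
T-62, S-11, and M-19 present → D-48 forms (Rx 11).
Z-51 and D-48 present → B-41 forms (Rx 5).
T-78 would need Q-71 and B-41 (Rx 1), but Q-71 never forms. Z-66 would need E-38 (Rx 2), but E-38 never forms.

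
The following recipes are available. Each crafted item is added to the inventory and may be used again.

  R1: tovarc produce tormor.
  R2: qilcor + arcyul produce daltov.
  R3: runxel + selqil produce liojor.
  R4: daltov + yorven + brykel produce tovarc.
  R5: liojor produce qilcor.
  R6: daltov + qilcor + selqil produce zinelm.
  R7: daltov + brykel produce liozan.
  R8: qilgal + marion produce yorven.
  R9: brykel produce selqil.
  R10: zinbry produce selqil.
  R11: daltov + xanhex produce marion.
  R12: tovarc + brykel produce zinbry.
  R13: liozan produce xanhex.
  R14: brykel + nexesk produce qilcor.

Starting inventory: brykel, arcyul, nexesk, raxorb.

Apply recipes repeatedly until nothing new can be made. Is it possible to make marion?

Using R14, brykel and nexesk make qilcor.
qilcor + arcyul → daltov (R2).
Using R7, daltov and brykel make liozan.
liozan → xanhex (R13).
Using R11, daltov and xanhex make marion.

Yes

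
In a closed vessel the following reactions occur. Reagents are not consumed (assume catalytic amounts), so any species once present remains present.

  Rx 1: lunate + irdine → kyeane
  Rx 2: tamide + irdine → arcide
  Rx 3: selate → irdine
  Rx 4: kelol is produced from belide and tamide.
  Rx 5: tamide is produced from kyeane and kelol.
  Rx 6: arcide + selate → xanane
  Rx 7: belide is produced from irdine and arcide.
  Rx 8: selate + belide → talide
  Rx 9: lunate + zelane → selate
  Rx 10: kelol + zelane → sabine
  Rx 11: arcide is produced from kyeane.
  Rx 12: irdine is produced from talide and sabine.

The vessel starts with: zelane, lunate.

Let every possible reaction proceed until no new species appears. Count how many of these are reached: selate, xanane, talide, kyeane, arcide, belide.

6

lunate and zelane present → selate forms (Rx 9).
selate present → irdine forms (Rx 3).
lunate and irdine present → kyeane forms (Rx 1).
kyeane present → arcide forms (Rx 11).
irdine and arcide present → belide forms (Rx 7).
arcide and selate present → xanane forms (Rx 6).
selate and belide present → talide forms (Rx 8).
selate: reached.
xanane: reached.
talide: reached.
kyeane: reached.
arcide: reached.
belide: reached.
All 6 are reached.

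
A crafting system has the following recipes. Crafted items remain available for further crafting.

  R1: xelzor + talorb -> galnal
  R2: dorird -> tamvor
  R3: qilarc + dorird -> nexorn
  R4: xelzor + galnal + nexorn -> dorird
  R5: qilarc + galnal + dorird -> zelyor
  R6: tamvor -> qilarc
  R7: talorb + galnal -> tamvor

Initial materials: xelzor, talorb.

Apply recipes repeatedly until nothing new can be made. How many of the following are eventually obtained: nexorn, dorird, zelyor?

0

nexorn would need qilarc and dorird (R3), but dorird is never obtained.
dorird would need xelzor, galnal, and nexorn (R4), but nexorn is never obtained.
zelyor would need qilarc, galnal, and dorird (R5), but dorird is never obtained.
None of the 3 are reached.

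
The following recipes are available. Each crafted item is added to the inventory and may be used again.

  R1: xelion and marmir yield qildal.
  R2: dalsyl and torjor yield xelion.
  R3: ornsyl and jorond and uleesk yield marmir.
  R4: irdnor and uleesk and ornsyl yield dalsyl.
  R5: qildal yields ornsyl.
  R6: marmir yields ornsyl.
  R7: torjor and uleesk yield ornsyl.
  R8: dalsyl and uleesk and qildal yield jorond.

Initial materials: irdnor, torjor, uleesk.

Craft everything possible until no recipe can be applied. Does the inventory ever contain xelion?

torjor and uleesk → ornsyl (R7).
Using R4, irdnor, uleesk, and ornsyl make dalsyl.
Using R2, dalsyl and torjor make xelion.

Yes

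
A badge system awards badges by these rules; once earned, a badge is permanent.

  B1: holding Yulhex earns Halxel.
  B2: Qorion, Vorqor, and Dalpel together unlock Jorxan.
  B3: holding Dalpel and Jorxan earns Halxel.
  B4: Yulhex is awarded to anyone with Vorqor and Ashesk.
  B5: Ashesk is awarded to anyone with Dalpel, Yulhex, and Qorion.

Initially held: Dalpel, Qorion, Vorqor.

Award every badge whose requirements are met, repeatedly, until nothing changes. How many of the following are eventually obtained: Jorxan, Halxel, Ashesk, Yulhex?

With Qorion, Vorqor, and Dalpel, Jorxan is earned (B2).
With Dalpel and Jorxan, Halxel is earned (B3).
Jorxan: reached.
Halxel: reached.
Ashesk would need Dalpel, Yulhex, and Qorion (B5), but Yulhex is never earned.
Yulhex would need Vorqor and Ashesk (B4), but Ashesk is never earned.
Reached: Jorxan and Halxel — 2 of the 4.

2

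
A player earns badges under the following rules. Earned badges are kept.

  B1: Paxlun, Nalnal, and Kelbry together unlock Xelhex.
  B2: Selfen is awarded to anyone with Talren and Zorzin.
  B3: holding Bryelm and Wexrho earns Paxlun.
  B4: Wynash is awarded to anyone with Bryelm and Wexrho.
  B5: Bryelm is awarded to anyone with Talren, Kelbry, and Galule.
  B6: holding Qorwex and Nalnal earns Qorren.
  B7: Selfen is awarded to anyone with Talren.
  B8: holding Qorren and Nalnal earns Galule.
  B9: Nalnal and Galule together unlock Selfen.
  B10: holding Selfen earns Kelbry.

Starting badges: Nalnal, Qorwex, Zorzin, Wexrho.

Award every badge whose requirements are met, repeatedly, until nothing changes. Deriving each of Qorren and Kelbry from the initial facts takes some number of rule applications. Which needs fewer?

Qorren

Qorren: With Qorwex and Nalnal, Qorren is earned (B6). [1 rule application]
Kelbry: With Qorwex and Nalnal, Qorren is earned (B6). With Qorren and Nalnal, Galule is earned (B8). With Nalnal and Galule, Selfen is earned (B9). With Selfen, Kelbry is earned (B10). [4 rule applications]
Qorren needs fewer.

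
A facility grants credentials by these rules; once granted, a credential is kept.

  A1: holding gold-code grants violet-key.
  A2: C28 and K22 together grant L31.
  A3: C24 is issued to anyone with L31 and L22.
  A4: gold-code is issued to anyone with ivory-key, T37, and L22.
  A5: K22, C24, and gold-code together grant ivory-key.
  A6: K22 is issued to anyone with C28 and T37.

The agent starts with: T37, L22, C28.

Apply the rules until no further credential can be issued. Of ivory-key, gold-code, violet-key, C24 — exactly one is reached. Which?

Holding C28 and T37 grants K22 (A6).
Holding C28 and K22 grants L31 (A2).
Holding L31 and L22 grants C24 (A3).
gold-code would need ivory-key, T37, and L22 (A4), but ivory-key is never granted. ivory-key would need K22, C24, and gold-code (A5), but gold-code is never granted. violet-key would need gold-code (A1), but gold-code is never granted.

C24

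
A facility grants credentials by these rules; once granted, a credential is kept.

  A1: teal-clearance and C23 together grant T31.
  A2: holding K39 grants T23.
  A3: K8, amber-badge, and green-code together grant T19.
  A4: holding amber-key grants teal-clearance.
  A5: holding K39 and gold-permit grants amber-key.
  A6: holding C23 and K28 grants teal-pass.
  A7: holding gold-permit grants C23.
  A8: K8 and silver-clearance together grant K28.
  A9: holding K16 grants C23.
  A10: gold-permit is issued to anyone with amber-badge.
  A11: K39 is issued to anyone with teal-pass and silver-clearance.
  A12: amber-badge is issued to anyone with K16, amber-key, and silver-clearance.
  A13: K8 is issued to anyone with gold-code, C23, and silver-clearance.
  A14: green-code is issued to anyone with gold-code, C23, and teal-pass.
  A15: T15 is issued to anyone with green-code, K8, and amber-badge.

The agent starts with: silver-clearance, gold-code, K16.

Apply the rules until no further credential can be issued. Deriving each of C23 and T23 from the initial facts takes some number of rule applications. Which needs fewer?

C23: Holding K16 grants C23 (A9). [1 rule application]
T23: Holding K16 grants C23 (A9). Holding gold-code, C23, and silver-clearance grants K8 (A13). Holding K8 and silver-clearance grants K28 (A8). Holding C23 and K28 grants teal-pass (A6). Holding teal-pass and silver-clearance grants K39 (A11). Holding K39 grants T23 (A2). [6 rule applications]
C23 needs fewer.

C23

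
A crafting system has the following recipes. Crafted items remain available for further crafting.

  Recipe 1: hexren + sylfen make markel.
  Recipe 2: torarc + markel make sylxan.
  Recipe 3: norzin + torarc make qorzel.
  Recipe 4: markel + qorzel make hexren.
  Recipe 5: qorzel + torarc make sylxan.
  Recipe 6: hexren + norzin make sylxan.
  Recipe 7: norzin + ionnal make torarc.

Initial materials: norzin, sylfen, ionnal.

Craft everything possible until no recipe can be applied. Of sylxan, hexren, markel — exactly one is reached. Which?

Using Recipe 7, norzin and ionnal make torarc.
Using Recipe 3, norzin and torarc make qorzel.
Using Recipe 5, qorzel and torarc make sylxan.
markel would need hexren and sylfen (Recipe 1), but hexren is never obtained. hexren would need markel and qorzel (Recipe 4), but markel is never obtained.

sylxan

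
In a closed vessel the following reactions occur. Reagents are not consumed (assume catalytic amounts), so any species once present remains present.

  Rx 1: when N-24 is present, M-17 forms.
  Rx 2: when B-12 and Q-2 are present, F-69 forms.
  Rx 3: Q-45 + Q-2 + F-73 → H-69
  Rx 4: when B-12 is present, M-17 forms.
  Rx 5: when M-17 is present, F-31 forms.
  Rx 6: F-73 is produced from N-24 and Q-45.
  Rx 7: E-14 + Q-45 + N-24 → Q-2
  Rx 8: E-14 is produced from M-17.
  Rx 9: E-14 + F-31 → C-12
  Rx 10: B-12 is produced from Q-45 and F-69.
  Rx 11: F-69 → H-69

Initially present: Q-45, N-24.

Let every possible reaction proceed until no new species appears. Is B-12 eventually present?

No

B-12 would need Q-45 and F-69 (Rx 10), but F-69 never forms.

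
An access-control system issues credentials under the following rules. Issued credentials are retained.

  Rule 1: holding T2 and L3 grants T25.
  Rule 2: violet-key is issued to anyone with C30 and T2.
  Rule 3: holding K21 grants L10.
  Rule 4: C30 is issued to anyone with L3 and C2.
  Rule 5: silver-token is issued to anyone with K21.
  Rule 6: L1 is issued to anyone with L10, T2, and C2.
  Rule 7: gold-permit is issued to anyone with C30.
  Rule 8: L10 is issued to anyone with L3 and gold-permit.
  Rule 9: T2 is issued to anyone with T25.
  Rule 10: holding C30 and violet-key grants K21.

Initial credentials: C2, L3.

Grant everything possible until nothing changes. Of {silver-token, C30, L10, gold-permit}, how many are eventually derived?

3

Holding L3 and C2 grants C30 (Rule 4).
Holding C30 grants gold-permit (Rule 7).
Holding L3 and gold-permit grants L10 (Rule 8).
silver-token would need K21 (Rule 5), but K21 is never granted.
C30: reached.
L10: reached.
gold-permit: reached.
Reached: C30, L10, and gold-permit — 3 of the 4.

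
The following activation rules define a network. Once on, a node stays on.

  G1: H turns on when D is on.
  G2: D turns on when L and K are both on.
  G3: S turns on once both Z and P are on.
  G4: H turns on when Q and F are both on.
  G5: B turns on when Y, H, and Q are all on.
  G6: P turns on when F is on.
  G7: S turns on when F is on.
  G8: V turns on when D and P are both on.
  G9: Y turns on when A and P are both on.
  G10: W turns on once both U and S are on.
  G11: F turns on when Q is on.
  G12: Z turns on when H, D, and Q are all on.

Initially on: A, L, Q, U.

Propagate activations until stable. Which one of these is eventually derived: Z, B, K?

B

G11: Q on → F on.
Q and F are on, so H turns on (G4).
F is on, so P turns on (G6).
A and P are on, so Y turns on (G9).
G5: Y, H, and Q on → B on.
No rule produces K, and it is not given. Z would need H, D, and Q (G12), but D never turns on.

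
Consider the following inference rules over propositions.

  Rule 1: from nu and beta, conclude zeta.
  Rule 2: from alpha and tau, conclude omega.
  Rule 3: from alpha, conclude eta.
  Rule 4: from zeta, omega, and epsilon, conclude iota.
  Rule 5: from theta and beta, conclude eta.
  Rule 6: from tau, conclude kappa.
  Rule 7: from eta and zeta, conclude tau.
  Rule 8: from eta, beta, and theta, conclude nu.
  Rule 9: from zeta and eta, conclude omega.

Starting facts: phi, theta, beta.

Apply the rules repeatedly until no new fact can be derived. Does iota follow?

No

iota would need zeta, omega, and epsilon (Rule 4), but epsilon is never established.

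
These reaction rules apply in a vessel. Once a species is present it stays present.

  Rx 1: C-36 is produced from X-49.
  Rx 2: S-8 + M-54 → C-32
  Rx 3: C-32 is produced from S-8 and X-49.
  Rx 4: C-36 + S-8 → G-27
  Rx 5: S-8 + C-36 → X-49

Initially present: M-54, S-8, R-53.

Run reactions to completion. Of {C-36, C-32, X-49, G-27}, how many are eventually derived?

1

S-8 and M-54 present → C-32 forms (Rx 2).
C-36 would need X-49 (Rx 1), but X-49 never forms.
C-32: reached.
X-49 would need S-8 and C-36 (Rx 5), but C-36 never forms.
G-27 would need C-36 and S-8 (Rx 4), but C-36 never forms.
Reached: C-32 — 1 of the 4.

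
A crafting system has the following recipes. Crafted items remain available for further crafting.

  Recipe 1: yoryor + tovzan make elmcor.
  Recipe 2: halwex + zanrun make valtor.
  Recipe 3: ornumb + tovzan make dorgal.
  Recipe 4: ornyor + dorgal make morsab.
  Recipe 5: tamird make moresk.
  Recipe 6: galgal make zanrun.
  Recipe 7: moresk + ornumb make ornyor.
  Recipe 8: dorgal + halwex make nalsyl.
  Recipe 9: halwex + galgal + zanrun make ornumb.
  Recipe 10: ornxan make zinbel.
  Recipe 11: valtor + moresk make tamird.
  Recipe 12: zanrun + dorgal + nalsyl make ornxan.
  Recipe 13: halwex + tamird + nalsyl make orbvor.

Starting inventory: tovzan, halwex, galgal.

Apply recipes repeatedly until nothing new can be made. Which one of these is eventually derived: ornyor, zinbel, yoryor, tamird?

Using Recipe 6, galgal makes zanrun.
Using Recipe 9, halwex, galgal, and zanrun make ornumb.
Using Recipe 3, ornumb and tovzan make dorgal.
Using Recipe 8, dorgal and halwex make nalsyl.
Using Recipe 12, zanrun, dorgal, and nalsyl make ornxan.
ornxan → zinbel (Recipe 10).
ornyor would need moresk and ornumb (Recipe 7), but moresk is never obtained. No rule produces yoryor, and it is not given. tamird would need valtor and moresk (Recipe 11), but moresk is never obtained.

zinbel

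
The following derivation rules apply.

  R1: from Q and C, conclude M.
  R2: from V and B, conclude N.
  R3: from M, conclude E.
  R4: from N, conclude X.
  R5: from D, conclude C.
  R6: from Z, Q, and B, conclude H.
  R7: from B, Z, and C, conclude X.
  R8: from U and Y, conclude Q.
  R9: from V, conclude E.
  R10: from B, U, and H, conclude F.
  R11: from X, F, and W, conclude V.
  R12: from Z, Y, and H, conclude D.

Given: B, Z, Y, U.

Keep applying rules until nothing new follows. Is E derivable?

Yes

From U and Y, R8 gives Q.
Z, Q, and B hold, so H follows (R6).
Z, Y, and H hold, so D follows (R12).
From D, R5 gives C.
From Q and C, R1 gives M.
From M, R3 gives E.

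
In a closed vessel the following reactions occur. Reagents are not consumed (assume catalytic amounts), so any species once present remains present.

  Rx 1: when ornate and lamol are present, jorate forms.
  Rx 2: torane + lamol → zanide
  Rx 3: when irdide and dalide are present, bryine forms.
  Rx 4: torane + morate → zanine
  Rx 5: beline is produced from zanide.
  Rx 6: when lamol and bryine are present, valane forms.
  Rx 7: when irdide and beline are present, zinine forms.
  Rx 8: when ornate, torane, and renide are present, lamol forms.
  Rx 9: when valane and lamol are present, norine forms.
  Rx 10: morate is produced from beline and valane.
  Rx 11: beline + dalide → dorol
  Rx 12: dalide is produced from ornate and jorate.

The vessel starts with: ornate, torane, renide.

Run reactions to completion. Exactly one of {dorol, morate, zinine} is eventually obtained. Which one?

ornate, torane, and renide present → lamol forms (Rx 8).
ornate and lamol present → jorate forms (Rx 1).
torane and lamol present → zanide forms (Rx 2).
zanide present → beline forms (Rx 5).
ornate and jorate present → dalide forms (Rx 12).
beline and dalide present → dorol forms (Rx 11).
morate would need beline and valane (Rx 10), but valane never forms. zinine would need irdide and beline (Rx 7), but irdide never forms.

dorol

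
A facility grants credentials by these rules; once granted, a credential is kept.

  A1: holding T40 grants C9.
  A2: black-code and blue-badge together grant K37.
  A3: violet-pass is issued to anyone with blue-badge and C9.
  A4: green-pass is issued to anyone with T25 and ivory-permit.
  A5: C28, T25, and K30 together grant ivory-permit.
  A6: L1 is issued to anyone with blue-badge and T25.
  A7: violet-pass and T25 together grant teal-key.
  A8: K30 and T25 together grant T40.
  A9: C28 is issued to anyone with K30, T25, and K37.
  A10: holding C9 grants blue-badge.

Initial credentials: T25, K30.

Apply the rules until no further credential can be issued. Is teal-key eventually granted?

Yes

Holding K30 and T25 grants T40 (A8).
Holding T40 grants C9 (A1).
Holding C9 grants blue-badge (A10).
Holding blue-badge and C9 grants violet-pass (A3).
Holding violet-pass and T25 grants teal-key (A7).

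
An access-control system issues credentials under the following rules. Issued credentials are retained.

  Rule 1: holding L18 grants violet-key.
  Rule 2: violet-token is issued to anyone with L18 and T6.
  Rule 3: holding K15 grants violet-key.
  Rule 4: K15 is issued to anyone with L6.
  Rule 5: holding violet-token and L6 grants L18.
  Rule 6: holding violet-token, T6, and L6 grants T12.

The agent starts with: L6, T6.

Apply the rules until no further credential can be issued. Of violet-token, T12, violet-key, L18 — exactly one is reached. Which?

violet-key

Holding L6 grants K15 (Rule 4).
Holding K15 grants violet-key (Rule 3).
violet-token would need L18 and T6 (Rule 2), but L18 is never granted. L18 would need violet-token and L6 (Rule 5), but violet-token is never granted. T12 would need violet-token, T6, and L6 (Rule 6), but violet-token is never granted.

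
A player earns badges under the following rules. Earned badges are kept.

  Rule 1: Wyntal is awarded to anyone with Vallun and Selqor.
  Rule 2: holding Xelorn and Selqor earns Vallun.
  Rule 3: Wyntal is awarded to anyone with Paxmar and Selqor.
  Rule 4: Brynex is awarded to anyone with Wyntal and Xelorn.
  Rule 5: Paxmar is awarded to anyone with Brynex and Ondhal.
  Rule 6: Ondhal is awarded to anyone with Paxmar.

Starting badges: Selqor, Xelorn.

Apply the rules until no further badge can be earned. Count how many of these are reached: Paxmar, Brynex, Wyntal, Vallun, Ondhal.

3

With Xelorn and Selqor, Vallun is earned (Rule 2).
With Vallun and Selqor, Wyntal is earned (Rule 1).
With Wyntal and Xelorn, Brynex is earned (Rule 4).
Paxmar would need Brynex and Ondhal (Rule 5), but Ondhal is never earned.
Brynex: reached.
Wyntal: reached.
Vallun: reached.
Ondhal would need Paxmar (Rule 6), but Paxmar is never earned.
Reached: Brynex, Wyntal, and Vallun — 3 of the 5.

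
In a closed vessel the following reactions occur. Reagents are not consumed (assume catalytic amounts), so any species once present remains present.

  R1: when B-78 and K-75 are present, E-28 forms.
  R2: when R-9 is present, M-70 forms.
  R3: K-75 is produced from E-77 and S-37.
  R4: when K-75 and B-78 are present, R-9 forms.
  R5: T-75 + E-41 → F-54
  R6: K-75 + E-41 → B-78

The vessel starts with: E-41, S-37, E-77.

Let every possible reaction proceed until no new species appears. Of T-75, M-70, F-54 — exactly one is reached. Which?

E-77 and S-37 present → K-75 forms (R3).
K-75 and E-41 present → B-78 forms (R6).
K-75 and B-78 present → R-9 forms (R4).
R-9 present → M-70 forms (R2).
F-54 would need T-75 and E-41 (R5), but T-75 never forms. No rule produces T-75, and it is not given.

M-70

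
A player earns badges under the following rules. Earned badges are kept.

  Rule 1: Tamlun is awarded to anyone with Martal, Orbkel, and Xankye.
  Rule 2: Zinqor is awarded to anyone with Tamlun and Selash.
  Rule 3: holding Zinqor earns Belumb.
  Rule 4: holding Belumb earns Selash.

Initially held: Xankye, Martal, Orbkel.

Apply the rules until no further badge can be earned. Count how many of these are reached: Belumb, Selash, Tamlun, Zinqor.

With Martal, Orbkel, and Xankye, Tamlun is earned (Rule 1).
Belumb would need Zinqor (Rule 3), but Zinqor is never earned.
Selash would need Belumb (Rule 4), but Belumb is never earned.
Tamlun: reached.
Zinqor would need Tamlun and Selash (Rule 2), but Selash is never earned.
Reached: Tamlun — 1 of the 4.

1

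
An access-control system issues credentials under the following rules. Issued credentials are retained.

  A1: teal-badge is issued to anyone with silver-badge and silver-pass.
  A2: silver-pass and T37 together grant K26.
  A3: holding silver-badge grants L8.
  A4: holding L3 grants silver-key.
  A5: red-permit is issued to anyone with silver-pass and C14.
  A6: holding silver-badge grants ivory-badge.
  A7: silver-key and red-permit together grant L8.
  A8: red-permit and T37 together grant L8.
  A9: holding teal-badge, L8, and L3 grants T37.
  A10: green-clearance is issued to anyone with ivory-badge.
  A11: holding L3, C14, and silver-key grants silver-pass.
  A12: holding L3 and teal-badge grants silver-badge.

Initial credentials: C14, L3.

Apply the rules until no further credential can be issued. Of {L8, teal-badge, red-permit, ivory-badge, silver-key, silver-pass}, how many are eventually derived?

Holding L3 grants silver-key (A4).
Holding L3, C14, and silver-key grants silver-pass (A11).
Holding silver-pass and C14 grants red-permit (A5).
Holding silver-key and red-permit grants L8 (A7).
L8: reached.
teal-badge would need silver-badge and silver-pass (A1), but silver-badge is never granted.
red-permit: reached.
ivory-badge would need silver-badge (A6), but silver-badge is never granted.
silver-key: reached.
silver-pass: reached.
Reached: L8, red-permit, silver-key, and silver-pass — 4 of the 6.

4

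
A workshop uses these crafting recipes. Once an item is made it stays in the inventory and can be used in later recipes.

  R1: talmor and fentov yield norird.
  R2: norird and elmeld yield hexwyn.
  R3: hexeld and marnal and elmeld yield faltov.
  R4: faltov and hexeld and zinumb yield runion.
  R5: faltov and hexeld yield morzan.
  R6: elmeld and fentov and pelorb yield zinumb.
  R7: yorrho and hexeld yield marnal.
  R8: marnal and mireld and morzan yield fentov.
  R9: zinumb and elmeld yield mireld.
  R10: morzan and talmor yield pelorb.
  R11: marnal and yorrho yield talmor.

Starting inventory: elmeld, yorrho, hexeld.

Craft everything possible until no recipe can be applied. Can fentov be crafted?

fentov would need marnal, mireld, and morzan (R8), but mireld is never obtained.

No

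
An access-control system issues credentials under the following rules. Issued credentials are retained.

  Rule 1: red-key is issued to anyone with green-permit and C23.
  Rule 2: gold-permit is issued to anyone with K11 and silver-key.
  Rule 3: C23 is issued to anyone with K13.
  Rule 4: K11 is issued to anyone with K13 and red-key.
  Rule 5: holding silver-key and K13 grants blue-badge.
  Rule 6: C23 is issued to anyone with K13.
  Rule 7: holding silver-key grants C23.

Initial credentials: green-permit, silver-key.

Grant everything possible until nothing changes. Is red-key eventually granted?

Holding silver-key grants C23 (Rule 7).
Holding green-permit and C23 grants red-key (Rule 1).

Yes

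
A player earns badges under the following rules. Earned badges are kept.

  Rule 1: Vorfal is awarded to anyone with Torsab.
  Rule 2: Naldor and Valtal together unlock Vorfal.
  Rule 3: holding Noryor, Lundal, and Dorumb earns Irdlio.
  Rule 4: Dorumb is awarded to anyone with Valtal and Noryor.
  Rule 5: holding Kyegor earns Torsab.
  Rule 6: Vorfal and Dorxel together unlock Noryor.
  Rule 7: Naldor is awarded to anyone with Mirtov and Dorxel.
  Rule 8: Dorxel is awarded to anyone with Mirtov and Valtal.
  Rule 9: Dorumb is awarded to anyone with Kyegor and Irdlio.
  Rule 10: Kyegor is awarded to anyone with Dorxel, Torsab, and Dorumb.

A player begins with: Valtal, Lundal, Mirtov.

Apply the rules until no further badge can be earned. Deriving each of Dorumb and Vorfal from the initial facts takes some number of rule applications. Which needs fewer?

Vorfal: With Mirtov and Valtal, Dorxel is earned (Rule 8). With Mirtov and Dorxel, Naldor is earned (Rule 7). With Naldor and Valtal, Vorfal is earned (Rule 2). [3 rule applications]
Dorumb: With Mirtov and Valtal, Dorxel is earned (Rule 8). With Mirtov and Dorxel, Naldor is earned (Rule 7). With Naldor and Valtal, Vorfal is earned (Rule 2). With Vorfal and Dorxel, Noryor is earned (Rule 6). With Valtal and Noryor, Dorumb is earned (Rule 4). [5 rule applications]
Vorfal needs fewer.

Vorfal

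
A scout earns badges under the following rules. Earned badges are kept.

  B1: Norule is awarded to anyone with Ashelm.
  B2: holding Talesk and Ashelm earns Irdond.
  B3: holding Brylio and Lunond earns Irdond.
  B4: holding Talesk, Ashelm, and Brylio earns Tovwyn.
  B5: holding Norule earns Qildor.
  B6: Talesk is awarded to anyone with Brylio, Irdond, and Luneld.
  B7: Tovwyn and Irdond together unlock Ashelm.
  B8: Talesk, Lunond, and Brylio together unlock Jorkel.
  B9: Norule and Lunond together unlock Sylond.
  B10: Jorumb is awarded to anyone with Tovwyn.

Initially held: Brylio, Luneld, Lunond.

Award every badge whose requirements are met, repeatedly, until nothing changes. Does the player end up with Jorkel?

With Brylio and Lunond, Irdond is earned (B3).
With Brylio, Irdond, and Luneld, Talesk is earned (B6).
With Talesk, Lunond, and Brylio, Jorkel is earned (B8).

Yes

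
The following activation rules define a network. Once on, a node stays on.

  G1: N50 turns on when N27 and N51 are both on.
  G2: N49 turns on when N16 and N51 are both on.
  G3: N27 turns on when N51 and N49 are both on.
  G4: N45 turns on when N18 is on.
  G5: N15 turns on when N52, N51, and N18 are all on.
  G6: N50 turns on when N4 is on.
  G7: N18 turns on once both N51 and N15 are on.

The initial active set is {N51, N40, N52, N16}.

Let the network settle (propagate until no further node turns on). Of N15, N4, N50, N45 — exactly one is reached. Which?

G2: N16 and N51 on → N49 on.
N51 and N49 are on, so N27 turns on (G3).
G1: N27 and N51 on → N50 on.
No rule produces N4, and it is not given. N45 would need N18 (G4), but N18 never turns on. N15 would need N52, N51, and N18 (G5), but N18 never turns on.

N50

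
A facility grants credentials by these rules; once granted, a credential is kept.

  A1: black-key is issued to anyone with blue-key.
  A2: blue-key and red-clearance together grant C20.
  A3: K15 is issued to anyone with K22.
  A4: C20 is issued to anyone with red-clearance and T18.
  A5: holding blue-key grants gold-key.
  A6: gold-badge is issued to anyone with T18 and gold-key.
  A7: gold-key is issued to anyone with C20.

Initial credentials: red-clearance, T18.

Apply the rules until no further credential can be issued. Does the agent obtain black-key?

No

black-key would need blue-key (A1), but blue-key is never granted.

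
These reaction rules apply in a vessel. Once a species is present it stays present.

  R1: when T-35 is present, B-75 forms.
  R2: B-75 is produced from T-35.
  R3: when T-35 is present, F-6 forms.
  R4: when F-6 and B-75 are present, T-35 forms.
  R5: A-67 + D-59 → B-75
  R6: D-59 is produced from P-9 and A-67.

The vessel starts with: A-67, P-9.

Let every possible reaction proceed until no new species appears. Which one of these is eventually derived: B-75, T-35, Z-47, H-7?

B-75

P-9 and A-67 present → D-59 forms (R6).
A-67 and D-59 present → B-75 forms (R5).
T-35 would need F-6 and B-75 (R4), but F-6 never forms. No rule produces Z-47, and it is not given. No rule produces H-7, and it is not given.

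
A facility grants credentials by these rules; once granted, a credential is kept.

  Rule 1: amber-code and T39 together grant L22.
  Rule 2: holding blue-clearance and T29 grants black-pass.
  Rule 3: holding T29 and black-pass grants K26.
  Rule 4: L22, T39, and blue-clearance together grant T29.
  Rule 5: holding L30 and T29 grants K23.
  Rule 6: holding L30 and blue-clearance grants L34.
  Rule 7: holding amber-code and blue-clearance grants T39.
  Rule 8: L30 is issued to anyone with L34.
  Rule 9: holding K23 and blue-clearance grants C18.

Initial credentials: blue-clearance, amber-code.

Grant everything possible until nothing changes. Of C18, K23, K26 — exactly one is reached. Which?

K26

Holding amber-code and blue-clearance grants T39 (Rule 7).
Holding amber-code and T39 grants L22 (Rule 1).
Holding L22, T39, and blue-clearance grants T29 (Rule 4).
Holding blue-clearance and T29 grants black-pass (Rule 2).
Holding T29 and black-pass grants K26 (Rule 3).
K23 would need L30 and T29 (Rule 5), but L30 is never granted. C18 would need K23 and blue-clearance (Rule 9), but K23 is never granted.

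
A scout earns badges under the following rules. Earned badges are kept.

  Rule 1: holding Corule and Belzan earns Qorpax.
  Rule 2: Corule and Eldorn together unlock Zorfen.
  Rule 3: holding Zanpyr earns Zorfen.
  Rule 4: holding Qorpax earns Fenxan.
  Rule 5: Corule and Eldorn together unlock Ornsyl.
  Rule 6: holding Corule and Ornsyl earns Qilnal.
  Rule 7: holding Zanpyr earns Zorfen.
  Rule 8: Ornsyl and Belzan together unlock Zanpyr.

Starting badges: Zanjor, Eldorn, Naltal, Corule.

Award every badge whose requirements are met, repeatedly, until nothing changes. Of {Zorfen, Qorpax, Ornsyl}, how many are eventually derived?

2

With Corule and Eldorn, Ornsyl is earned (Rule 5).
With Corule and Eldorn, Zorfen is earned (Rule 2).
Zorfen: reached.
Qorpax would need Corule and Belzan (Rule 1), but Belzan is never earned.
Ornsyl: reached.
Reached: Zorfen and Ornsyl — 2 of the 3.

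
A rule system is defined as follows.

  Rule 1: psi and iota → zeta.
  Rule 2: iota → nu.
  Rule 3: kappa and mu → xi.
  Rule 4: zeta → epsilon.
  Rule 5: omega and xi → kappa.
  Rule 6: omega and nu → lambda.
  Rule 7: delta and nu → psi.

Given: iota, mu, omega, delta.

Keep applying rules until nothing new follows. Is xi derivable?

No

xi would need kappa and mu (Rule 3), but kappa is never established.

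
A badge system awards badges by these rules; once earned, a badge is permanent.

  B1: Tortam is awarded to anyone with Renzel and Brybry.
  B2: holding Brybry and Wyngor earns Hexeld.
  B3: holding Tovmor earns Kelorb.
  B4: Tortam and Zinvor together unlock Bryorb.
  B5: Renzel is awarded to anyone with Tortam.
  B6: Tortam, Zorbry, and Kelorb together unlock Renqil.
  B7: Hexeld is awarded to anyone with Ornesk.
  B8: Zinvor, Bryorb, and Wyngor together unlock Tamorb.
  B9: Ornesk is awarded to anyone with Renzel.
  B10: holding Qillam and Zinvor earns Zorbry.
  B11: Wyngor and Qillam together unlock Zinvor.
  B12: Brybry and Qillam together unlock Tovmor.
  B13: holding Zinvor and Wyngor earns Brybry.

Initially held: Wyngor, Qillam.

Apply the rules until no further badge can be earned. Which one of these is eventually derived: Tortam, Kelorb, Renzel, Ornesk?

Kelorb

With Wyngor and Qillam, Zinvor is earned (B11).
With Zinvor and Wyngor, Brybry is earned (B13).
With Brybry and Qillam, Tovmor is earned (B12).
With Tovmor, Kelorb is earned (B3).
Ornesk would need Renzel (B9), but Renzel is never earned. Renzel would need Tortam (B5), but Tortam is never earned. Tortam would need Renzel and Brybry (B1), but Renzel is never earned.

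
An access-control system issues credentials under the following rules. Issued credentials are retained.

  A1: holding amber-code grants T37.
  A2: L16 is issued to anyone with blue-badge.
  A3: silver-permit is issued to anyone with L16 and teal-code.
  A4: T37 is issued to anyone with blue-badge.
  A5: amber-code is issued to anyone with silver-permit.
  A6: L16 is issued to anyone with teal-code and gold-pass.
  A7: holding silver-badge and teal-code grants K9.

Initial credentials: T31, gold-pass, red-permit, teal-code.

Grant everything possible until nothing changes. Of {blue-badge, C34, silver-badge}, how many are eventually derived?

0

No rule produces blue-badge, and it is not given.
No rule produces C34, and it is not given.
No rule produces silver-badge, and it is not given.
None of the 3 are reached.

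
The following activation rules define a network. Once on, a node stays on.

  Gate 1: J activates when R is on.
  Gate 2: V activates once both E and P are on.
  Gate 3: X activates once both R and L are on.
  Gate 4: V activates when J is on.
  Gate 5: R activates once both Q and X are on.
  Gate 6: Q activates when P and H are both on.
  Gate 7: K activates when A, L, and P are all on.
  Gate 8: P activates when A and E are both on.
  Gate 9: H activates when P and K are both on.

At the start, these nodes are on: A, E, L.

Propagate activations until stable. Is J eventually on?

No

J would need R (Gate 1), but R never turns on.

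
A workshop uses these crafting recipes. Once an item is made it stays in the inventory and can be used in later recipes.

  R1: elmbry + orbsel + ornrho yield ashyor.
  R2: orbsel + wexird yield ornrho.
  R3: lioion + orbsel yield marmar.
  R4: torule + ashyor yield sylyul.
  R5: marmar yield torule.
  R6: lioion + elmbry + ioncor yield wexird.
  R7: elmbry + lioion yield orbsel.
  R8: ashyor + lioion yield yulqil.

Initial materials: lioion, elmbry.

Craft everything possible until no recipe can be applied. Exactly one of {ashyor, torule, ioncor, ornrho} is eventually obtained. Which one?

Using R7, elmbry and lioion make orbsel.
Using R3, lioion and orbsel make marmar.
Using R5, marmar makes torule.
No rule produces ioncor, and it is not given. ashyor would need elmbry, orbsel, and ornrho (R1), but ornrho is never obtained. ornrho would need orbsel and wexird (R2), but wexird is never obtained.

torule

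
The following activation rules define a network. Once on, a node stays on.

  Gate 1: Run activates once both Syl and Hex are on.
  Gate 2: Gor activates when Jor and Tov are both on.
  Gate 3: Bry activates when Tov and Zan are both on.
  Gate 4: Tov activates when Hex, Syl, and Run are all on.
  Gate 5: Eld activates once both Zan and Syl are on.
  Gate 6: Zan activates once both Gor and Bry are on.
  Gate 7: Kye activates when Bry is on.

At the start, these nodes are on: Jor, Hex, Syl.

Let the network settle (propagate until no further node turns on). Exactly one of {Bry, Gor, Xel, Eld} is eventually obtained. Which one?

Gor

Syl and Hex are on, so Run activates (Gate 1).
Gate 4: Hex, Syl, and Run on → Tov on.
Gate 2: Jor and Tov on → Gor on.
No rule produces Xel, and it is not given. Bry would need Tov and Zan (Gate 3), but Zan never turns on. Eld would need Zan and Syl (Gate 5), but Zan never turns on.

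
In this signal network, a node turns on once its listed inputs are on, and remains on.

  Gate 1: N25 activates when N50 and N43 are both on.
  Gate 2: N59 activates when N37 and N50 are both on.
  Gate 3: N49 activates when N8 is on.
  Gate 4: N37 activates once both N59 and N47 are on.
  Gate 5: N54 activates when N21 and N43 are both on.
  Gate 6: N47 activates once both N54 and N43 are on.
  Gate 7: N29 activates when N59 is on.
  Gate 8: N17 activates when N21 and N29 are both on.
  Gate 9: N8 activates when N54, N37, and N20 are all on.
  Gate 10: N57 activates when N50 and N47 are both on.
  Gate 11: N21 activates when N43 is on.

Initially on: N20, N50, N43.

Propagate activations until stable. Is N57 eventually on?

N43 is on, so N21 activates (Gate 11).
Gate 5: N21 and N43 on → N54 on.
N54 and N43 are on, so N47 activates (Gate 6).
N50 and N47 are on, so N57 activates (Gate 10).

Yes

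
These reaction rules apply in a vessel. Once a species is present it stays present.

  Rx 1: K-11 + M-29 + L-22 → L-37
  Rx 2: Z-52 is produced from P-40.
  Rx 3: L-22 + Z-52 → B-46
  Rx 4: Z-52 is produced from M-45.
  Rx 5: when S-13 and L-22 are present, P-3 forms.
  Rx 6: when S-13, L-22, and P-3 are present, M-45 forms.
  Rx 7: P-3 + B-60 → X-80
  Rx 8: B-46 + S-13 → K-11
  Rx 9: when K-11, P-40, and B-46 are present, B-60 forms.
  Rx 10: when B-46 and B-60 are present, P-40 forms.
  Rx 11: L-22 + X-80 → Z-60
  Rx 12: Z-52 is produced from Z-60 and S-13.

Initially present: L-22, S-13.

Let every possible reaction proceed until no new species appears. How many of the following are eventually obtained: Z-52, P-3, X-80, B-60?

S-13 and L-22 present → P-3 forms (Rx 5).
S-13, L-22, and P-3 present → M-45 forms (Rx 6).
M-45 present → Z-52 forms (Rx 4).
Z-52: reached.
P-3: reached.
X-80 would need P-3 and B-60 (Rx 7), but B-60 never forms.
B-60 would need K-11, P-40, and B-46 (Rx 9), but P-40 never forms.
Reached: Z-52 and P-3 — 2 of the 4.

2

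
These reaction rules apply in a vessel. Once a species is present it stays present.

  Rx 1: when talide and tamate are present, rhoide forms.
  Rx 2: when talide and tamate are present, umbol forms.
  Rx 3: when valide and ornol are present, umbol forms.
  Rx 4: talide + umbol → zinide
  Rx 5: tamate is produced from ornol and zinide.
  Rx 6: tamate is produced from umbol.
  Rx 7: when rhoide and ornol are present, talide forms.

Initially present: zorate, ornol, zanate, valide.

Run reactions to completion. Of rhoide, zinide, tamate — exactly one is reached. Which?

valide and ornol present → umbol forms (Rx 3).
umbol present → tamate forms (Rx 6).
rhoide would need talide and tamate (Rx 1), but talide never forms. zinide would need talide and umbol (Rx 4), but talide never forms.

tamate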